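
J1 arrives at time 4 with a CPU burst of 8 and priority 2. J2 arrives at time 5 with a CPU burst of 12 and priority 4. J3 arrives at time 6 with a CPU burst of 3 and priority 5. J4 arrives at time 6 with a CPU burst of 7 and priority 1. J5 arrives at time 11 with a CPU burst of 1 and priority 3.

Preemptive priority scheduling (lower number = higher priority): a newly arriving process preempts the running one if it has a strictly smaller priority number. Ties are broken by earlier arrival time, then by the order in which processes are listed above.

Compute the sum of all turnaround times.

Timeline: | idle 0-4 | J1 4-6 | J4 6-13 | J1 13-19 | J5 19-20 | J2 20-32 | J3 32-35 |
Completion: J1=19  J2=32  J3=35  J4=13  J5=20
Turnaround (C−A): J1=15  J2=27  J3=29  J4=7  J5=9
Turnaround = completion − arrival: J1=15, J2=27, J3=29, J4=7, J5=9
Total turnaround = 15 + 27 + 29 + 7 + 9 = 87

87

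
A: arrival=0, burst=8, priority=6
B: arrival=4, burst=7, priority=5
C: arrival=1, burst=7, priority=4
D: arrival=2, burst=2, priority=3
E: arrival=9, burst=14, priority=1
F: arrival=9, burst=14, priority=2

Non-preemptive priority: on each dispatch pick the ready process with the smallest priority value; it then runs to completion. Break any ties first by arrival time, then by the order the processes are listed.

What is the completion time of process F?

Gantt: | A 0-8 | D 8-10 | E 10-24 | F 24-38 | C 38-45 | B 45-52 |
Completion: A=8  B=52  C=45  D=10  E=24  F=38
Turnaround (C−A): A=8  B=48  C=44  D=8  E=15  F=29

38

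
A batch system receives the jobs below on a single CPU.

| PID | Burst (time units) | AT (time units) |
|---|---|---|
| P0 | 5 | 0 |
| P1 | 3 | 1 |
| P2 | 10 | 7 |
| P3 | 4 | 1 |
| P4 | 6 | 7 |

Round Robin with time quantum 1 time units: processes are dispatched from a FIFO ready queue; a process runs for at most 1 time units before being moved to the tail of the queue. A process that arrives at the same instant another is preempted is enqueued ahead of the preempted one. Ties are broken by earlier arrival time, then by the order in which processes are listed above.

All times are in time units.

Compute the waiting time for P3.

Timeline: | P0 0-1 | P1 1-2 | P3 2-3 | P0 3-4 | P1 4-5 | P3 5-6 | P0 6-7 | P1 7-8 | P3 8-9 | P2 9-10 | P4 10-11 | P0 11-12 | P3 12-13 | P2 13-14 | P4 14-15 | P0 15-16 | P2 16-17 | P4 17-18 | P2 18-19 | P4 19-20 | P2 20-21 | P4 21-22 | P2 22-23 | P4 23-24 | P2 24-28 |
Completion: P0=16  P1=8  P2=28  P3=13  P4=24
Turnaround (C−A): P0=16  P1=7  P2=21  P3=12  P4=17
Waiting(P3) = turnaround − burst = 12 − 4 = 8

8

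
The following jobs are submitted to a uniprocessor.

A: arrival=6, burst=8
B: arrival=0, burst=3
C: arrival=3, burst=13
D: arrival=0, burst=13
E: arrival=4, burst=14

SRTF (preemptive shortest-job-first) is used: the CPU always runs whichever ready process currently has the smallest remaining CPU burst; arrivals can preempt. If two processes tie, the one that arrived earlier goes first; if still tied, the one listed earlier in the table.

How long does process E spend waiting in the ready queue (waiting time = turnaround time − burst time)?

Gantt: | B 0-3 | D 3-6 | A 6-14 | D 14-24 | C 24-37 | E 37-51 |
Completion: A=14  B=3  C=37  D=24  E=51
Turnaround (C−A): A=8  B=3  C=34  D=24  E=47
Waiting(E) = turnaround − burst = 47 − 14 = 33

33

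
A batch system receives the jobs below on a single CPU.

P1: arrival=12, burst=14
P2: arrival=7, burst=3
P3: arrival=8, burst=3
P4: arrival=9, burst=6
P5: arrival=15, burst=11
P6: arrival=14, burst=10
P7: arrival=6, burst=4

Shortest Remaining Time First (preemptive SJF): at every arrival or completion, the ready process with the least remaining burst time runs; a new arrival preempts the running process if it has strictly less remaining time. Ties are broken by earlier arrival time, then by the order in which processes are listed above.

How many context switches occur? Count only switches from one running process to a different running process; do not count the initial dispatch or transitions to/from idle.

Schedule: | idle 0-6 | P7 6-10 | P2 10-13 | P3 13-16 | P4 16-22 | P6 22-32 | P5 32-43 | P1 43-57 |
Completion: P1=57  P2=13  P3=16  P4=22  P5=43  P6=32  P7=10
Turnaround (C−A): P1=45  P2=6  P3=8  P4=13  P5=28  P6=18  P7=4

6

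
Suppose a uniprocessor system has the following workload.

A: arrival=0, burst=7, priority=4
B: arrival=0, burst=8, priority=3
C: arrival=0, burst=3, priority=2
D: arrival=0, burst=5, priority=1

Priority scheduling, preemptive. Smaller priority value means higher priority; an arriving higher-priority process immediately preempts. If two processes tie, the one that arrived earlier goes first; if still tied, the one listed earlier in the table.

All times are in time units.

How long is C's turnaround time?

Timeline: | D 0-5 | C 5-8 | B 8-16 | A 16-23 |
Completion: A=23  B=16  C=8  D=5
Turnaround(C) = completion − arrival = 8 − 0 = 8

8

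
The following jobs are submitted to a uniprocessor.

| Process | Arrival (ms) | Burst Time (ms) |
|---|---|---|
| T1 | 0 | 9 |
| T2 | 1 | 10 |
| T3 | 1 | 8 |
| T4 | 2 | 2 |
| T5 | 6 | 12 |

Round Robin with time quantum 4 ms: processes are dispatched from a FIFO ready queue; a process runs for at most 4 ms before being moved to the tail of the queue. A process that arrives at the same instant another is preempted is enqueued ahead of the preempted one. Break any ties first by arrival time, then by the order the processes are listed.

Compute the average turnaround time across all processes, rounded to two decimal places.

Timeline: | T1 0-4 | T2 4-8 | T3 8-12 | T4 12-14 | T1 14-18 | T5 18-22 | T2 22-26 | T3 26-30 | T1 30-31 | T5 31-35 | T2 35-37 | T5 37-41 |
Completion: T1=31  T2=37  T3=30  T4=14  T5=41
Turnaround times: T1=31, T2=36, T3=29, T4=12, T5=35
Average turnaround = (31+36+29+12+35) / 5 = 143/5 = 28.60

28.60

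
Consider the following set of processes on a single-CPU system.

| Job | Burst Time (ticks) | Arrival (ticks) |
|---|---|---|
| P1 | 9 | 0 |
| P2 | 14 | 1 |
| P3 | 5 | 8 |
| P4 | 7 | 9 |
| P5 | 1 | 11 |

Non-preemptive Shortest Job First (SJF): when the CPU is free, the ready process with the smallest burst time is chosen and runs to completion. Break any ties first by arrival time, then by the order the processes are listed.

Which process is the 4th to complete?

Timeline: | P1 0-9 | P3 9-14 | P5 14-15 | P4 15-22 | P2 22-36 |
Completion: P1=9  P2=36  P3=14  P4=22  P5=15
Turnaround (C−A): P1=9  P2=35  P3=6  P4=13  P5=4
Finish order: P1 → P3 → P5 → P4 → P2

P4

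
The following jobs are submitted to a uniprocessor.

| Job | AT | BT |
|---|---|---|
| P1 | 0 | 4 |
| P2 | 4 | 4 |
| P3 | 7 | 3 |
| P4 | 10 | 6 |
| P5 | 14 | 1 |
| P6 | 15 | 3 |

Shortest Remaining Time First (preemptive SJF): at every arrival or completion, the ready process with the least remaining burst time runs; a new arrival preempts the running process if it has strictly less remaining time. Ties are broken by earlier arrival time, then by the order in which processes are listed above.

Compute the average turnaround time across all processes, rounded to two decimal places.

4.50

Timeline: | P1 0-4 | P2 4-8 | P3 8-11 | P4 11-14 | P5 14-15 | P4 15-18 | P6 18-21 |
Completion: P1=4  P2=8  P3=11  P4=18  P5=15  P6=21
Turnaround times: P1=4, P2=4, P3=4, P4=8, P5=1, P6=6
Average turnaround = (4+4+4+8+1+6) / 6 = 27/6 = 4.50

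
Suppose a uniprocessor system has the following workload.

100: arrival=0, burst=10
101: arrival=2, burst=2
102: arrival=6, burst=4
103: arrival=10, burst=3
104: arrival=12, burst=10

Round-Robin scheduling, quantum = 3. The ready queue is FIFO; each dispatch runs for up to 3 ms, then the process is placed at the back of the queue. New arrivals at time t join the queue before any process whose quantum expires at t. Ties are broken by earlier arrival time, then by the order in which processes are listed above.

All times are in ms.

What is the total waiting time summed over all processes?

32

Timeline: | 100 0-3 | 101 3-5 | 100 5-8 | 102 8-11 | 100 11-14 | 103 14-17 | 102 17-18 | 104 18-21 | 100 21-22 | 104 22-29 |
Completion: 100=22  101=5  102=18  103=17  104=29
Waiting = turnaround − burst: 100=12, 101=1, 102=8, 103=4, 104=7
Total waiting = 12 + 1 + 8 + 4 + 7 = 32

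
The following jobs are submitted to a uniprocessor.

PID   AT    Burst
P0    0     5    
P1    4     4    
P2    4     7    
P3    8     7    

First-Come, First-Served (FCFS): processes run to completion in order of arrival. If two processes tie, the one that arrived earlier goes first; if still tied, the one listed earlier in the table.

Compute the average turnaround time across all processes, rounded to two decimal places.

Schedule: | P0 0-5 | P1 5-9 | P2 9-16 | P3 16-23 |
Completion: P0=5  P1=9  P2=16  P3=23
Turnaround (C−A): P0=5  P1=5  P2=12  P3=15
Turnaround times: P0=5, P1=5, P2=12, P3=15
Average turnaround = (5+5+12+15) / 4 = 37/4 = 9.25

9.25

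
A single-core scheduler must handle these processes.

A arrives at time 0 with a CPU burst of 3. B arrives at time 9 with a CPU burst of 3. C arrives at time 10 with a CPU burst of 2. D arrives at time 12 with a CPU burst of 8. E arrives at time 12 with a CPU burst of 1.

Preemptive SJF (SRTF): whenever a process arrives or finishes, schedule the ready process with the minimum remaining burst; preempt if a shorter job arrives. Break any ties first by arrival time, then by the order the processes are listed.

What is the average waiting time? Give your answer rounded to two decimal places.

Schedule: | A 0-3 | idle 3-9 | B 9-12 | E 12-13 | C 13-15 | D 15-23 |
Completion: A=3  B=12  C=15  D=23  E=13
Waiting times: A=0, B=0, C=3, D=3, E=0
Average waiting = (0+0+3+3+0) / 5 = 6/5 = 1.20

1.20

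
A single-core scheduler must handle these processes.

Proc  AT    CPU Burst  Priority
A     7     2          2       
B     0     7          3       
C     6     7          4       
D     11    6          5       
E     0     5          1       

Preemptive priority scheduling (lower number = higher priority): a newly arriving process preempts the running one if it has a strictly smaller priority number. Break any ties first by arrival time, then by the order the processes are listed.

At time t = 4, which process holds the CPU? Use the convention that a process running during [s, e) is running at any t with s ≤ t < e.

E

Gantt: | E 0-5 | B 5-7 | A 7-9 | B 9-14 | C 14-21 | D 21-27 |
Completion: A=9  B=14  C=21  D=27  E=5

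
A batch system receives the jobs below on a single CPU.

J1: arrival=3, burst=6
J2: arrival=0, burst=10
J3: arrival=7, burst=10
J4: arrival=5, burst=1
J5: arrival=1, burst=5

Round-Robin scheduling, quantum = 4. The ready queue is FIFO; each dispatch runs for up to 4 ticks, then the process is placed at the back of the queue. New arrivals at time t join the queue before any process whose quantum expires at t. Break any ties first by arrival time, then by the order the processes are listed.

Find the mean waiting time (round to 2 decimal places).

Timeline: | J2 0-4 | J5 4-8 | J1 8-12 | J2 12-16 | J4 16-17 | J3 17-21 | J5 21-22 | J1 22-24 | J2 24-26 | J3 26-32 |
Completion: J1=24  J2=26  J3=32  J4=17  J5=22
Waiting times: J1=15, J2=16, J3=15, J4=11, J5=16
Average waiting = (15+16+15+11+16) / 5 = 73/5 = 14.60

14.60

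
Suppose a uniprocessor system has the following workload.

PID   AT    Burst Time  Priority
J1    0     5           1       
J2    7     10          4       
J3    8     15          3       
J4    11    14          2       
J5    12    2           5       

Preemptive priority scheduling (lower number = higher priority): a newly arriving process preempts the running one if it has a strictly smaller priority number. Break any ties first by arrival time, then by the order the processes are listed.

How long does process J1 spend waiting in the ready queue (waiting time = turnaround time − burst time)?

0

Timeline: | J1 0-5 | idle 5-7 | J2 7-8 | J3 8-11 | J4 11-25 | J3 25-37 | J2 37-46 | J5 46-48 |
Completion: J1=5  J2=46  J3=37  J4=25  J5=48
Waiting(J1) = turnaround − burst = 5 − 5 = 0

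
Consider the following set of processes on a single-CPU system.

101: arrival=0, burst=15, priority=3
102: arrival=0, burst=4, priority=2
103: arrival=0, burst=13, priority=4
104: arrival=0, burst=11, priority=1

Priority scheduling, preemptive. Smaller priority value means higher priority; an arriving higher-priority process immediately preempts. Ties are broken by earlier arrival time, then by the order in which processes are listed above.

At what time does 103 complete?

Gantt: | 104 0-11 | 102 11-15 | 101 15-30 | 103 30-43 |
Completion: 101=30  102=15  103=43  104=11
Turnaround (C−A): 101=30  102=15  103=43  104=11

43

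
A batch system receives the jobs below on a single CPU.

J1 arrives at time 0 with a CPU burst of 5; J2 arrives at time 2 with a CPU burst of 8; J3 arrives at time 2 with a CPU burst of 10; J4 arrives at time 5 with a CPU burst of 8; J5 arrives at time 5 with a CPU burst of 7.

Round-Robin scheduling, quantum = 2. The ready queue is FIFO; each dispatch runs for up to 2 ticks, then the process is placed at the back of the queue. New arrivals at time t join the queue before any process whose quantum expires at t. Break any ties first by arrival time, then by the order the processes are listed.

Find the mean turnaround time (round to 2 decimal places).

27.80

Timeline: | J1 0-2 | J2 2-4 | J3 4-6 | J1 6-8 | J2 8-10 | J4 10-12 | J5 12-14 | J3 14-16 | J1 16-17 | J2 17-19 | J4 19-21 | J5 21-23 | J3 23-25 | J2 25-27 | J4 27-29 | J5 29-31 | J3 31-33 | J4 33-35 | J5 35-36 | J3 36-38 |
Completion: J1=17  J2=27  J3=38  J4=35  J5=36
Turnaround (C−A): J1=17  J2=25  J3=36  J4=30  J5=31
Turnaround times: J1=17, J2=25, J3=36, J4=30, J5=31
Average turnaround = (17+25+36+30+31) / 5 = 139/5 = 27.80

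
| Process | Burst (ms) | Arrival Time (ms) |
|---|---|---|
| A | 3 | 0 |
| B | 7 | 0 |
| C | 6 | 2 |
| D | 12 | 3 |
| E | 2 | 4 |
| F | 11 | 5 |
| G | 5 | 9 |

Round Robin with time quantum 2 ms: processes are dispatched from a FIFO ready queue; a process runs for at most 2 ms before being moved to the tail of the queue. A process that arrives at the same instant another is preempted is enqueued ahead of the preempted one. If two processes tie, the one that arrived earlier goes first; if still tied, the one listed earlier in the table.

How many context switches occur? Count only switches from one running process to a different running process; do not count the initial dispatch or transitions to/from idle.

24

Timeline: | A 0-2 | B 2-4 | C 4-6 | A 6-7 | D 7-9 | E 9-11 | B 11-13 | F 13-15 | C 15-17 | G 17-19 | D 19-21 | B 21-23 | F 23-25 | C 25-27 | G 27-29 | D 29-31 | B 31-32 | F 32-34 | G 34-35 | D 35-37 | F 37-39 | D 39-41 | F 41-43 | D 43-45 | F 45-46 |
Completion: A=7  B=32  C=27  D=45  E=11  F=46  G=35
Turnaround (C−A): A=7  B=32  C=25  D=42  E=7  F=41  G=26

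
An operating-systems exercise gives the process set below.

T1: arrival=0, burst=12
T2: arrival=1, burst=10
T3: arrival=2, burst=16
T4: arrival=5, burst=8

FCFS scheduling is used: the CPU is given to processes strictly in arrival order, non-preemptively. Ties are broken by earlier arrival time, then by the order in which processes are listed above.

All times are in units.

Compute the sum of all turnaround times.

110

Gantt: | T1 0-12 | T2 12-22 | T3 22-38 | T4 38-46 |
Completion: T1=12  T2=22  T3=38  T4=46
Turnaround (C−A): T1=12  T2=21  T3=36  T4=41
Turnaround = completion − arrival: T1=12, T2=21, T3=36, T4=41
Total turnaround = 12 + 21 + 36 + 41 = 110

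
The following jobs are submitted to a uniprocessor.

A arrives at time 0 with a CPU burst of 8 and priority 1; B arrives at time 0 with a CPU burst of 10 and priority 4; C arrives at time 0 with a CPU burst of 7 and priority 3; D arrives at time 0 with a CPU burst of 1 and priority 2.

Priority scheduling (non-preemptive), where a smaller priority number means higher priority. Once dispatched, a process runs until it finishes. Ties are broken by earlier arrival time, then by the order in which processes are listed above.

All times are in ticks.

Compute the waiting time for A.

Timeline: | A 0-8 | D 8-9 | C 9-16 | B 16-26 |
Completion: A=8  B=26  C=16  D=9
Turnaround (C−A): A=8  B=26  C=16  D=9
Waiting(A) = turnaround − burst = 8 − 8 = 0

0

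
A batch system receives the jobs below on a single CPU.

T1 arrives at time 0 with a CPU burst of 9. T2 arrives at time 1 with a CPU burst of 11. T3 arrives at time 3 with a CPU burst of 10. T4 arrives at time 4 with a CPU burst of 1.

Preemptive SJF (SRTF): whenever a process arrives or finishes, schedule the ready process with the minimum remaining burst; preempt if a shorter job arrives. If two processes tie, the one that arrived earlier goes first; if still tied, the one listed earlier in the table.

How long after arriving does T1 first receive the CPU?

Timeline: | T1 0-4 | T4 4-5 | T1 5-10 | T3 10-20 | T2 20-31 |
Completion: T1=10  T2=31  T3=20  T4=5
Turnaround (C−A): T1=10  T2=30  T3=17  T4=1
Response(T1) = first start − arrival = 0 − 0 = 0

0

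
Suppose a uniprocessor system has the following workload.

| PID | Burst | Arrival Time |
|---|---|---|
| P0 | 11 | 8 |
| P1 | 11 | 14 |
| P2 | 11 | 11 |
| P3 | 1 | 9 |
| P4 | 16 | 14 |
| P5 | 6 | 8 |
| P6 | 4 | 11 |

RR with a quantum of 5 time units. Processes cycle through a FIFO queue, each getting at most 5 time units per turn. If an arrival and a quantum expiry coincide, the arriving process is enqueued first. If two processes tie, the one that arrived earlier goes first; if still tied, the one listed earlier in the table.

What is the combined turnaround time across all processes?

Schedule: | idle 0-8 | P0 8-13 | P5 13-18 | P3 18-19 | P2 19-24 | P6 24-28 | P0 28-33 | P1 33-38 | P4 38-43 | P5 43-44 | P2 44-49 | P0 49-50 | P1 50-55 | P4 55-60 | P2 60-61 | P1 61-62 | P4 62-68 |
Completion: P0=50  P1=62  P2=61  P3=19  P4=68  P5=44  P6=28
Turnaround (C−A): P0=42  P1=48  P2=50  P3=10  P4=54  P5=36  P6=17
Turnaround = completion − arrival: P0=42, P1=48, P2=50, P3=10, P4=54, P5=36, P6=17
Total turnaround = 42 + 48 + 50 + 10 + 54 + 36 + 17 = 257

257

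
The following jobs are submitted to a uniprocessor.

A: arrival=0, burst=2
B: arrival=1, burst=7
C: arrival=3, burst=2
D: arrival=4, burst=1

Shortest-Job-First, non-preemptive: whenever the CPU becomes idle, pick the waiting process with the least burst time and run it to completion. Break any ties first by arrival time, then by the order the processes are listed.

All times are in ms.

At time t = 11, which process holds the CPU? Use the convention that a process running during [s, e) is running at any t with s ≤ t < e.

Schedule: | A 0-2 | B 2-9 | D 9-10 | C 10-12 |
Completion: A=2  B=9  C=12  D=10

C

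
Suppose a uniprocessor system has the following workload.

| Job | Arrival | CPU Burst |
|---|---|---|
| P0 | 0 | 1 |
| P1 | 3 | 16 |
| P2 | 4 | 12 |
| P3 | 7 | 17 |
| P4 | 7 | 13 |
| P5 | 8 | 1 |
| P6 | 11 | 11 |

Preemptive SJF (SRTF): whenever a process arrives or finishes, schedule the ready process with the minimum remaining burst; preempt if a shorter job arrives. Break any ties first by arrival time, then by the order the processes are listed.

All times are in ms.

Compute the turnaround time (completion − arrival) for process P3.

66

Schedule: | P0 0-1 | idle 1-3 | P1 3-4 | P2 4-8 | P5 8-9 | P2 9-17 | P6 17-28 | P4 28-41 | P1 41-56 | P3 56-73 |
Completion: P0=1  P1=56  P2=17  P3=73  P4=41  P5=9  P6=28
Turnaround(P3) = completion − arrival = 73 − 7 = 66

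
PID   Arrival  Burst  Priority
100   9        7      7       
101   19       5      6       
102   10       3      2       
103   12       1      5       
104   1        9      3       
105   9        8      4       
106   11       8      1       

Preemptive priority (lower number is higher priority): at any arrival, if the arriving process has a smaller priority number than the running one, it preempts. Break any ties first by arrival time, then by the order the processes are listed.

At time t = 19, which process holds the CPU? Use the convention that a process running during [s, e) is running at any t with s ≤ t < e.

Schedule: | idle 0-1 | 104 1-10 | 102 10-11 | 106 11-19 | 102 19-21 | 105 21-29 | 103 29-30 | 101 30-35 | 100 35-42 |
Completion: 100=42  101=35  102=21  103=30  104=10  105=29  106=19
Turnaround (C−A): 100=33  101=16  102=11  103=18  104=9  105=20  106=8

102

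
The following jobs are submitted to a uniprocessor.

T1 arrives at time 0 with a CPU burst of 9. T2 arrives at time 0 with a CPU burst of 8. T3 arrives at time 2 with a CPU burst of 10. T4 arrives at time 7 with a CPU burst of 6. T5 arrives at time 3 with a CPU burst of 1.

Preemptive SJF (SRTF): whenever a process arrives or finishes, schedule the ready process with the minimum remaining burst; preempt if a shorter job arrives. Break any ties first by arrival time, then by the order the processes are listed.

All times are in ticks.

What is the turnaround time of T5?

Timeline: | T2 0-3 | T5 3-4 | T2 4-9 | T4 9-15 | T1 15-24 | T3 24-34 |
Completion: T1=24  T2=9  T3=34  T4=15  T5=4
Turnaround(T5) = completion − arrival = 4 − 3 = 1

1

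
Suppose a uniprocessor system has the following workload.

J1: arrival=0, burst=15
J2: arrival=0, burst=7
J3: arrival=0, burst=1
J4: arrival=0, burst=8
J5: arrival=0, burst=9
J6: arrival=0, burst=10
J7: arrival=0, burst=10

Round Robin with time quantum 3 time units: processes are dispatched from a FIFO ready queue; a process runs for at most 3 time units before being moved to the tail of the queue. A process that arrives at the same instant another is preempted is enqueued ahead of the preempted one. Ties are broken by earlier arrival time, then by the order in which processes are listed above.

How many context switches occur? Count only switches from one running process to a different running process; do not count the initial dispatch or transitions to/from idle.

22

Timeline: | J1 0-3 | J2 3-6 | J3 6-7 | J4 7-10 | J5 10-13 | J6 13-16 | J7 16-19 | J1 19-22 | J2 22-25 | J4 25-28 | J5 28-31 | J6 31-34 | J7 34-37 | J1 37-40 | J2 40-41 | J4 41-43 | J5 43-46 | J6 46-49 | J7 49-52 | J1 52-55 | J6 55-56 | J7 56-57 | J1 57-60 |
Completion: J1=60  J2=41  J3=7  J4=43  J5=46  J6=56  J7=57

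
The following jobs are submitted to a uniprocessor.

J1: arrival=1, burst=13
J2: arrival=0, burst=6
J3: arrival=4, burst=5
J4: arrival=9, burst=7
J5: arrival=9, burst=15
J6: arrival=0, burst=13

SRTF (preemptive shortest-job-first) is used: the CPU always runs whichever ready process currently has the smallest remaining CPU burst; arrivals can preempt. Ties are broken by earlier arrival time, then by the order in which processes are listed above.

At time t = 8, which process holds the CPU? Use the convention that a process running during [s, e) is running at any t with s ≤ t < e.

J3

Timeline: | J2 0-6 | J3 6-11 | J4 11-18 | J6 18-31 | J1 31-44 | J5 44-59 |
Completion: J1=44  J2=6  J3=11  J4=18  J5=59  J6=31
Turnaround (C−A): J1=43  J2=6  J3=7  J4=9  J5=50  J6=31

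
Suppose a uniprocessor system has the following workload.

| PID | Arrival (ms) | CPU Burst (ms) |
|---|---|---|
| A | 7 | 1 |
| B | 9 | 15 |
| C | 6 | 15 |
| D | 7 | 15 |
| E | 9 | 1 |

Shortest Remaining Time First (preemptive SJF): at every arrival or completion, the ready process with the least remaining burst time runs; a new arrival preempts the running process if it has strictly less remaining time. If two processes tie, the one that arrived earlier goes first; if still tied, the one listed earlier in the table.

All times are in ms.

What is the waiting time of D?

16

Gantt: | idle 0-6 | C 6-7 | A 7-8 | C 8-9 | E 9-10 | C 10-23 | D 23-38 | B 38-53 |
Completion: A=8  B=53  C=23  D=38  E=10
Turnaround (C−A): A=1  B=44  C=17  D=31  E=1
Waiting(D) = turnaround − burst = 31 − 15 = 16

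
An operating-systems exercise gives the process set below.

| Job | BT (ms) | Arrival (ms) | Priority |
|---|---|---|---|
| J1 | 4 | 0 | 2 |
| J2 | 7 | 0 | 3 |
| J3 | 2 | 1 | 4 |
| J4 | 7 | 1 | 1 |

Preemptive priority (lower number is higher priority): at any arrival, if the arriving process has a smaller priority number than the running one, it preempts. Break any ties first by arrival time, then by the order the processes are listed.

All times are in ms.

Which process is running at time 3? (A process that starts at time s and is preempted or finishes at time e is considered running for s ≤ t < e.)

J4

Gantt: | J1 0-1 | J4 1-8 | J1 8-11 | J2 11-18 | J3 18-20 |
Completion: J1=11  J2=18  J3=20  J4=8
Turnaround (C−A): J1=11  J2=18  J3=19  J4=7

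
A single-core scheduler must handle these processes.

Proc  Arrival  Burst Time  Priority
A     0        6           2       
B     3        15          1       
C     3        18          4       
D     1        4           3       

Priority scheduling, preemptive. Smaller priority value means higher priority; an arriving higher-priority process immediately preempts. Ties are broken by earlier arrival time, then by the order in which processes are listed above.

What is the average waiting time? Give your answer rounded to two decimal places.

Schedule: | A 0-3 | B 3-18 | A 18-21 | D 21-25 | C 25-43 |
Completion: A=21  B=18  C=43  D=25
Waiting times: A=15, B=0, C=22, D=20
Average waiting = (15+0+22+20) / 4 = 57/4 = 14.25

14.25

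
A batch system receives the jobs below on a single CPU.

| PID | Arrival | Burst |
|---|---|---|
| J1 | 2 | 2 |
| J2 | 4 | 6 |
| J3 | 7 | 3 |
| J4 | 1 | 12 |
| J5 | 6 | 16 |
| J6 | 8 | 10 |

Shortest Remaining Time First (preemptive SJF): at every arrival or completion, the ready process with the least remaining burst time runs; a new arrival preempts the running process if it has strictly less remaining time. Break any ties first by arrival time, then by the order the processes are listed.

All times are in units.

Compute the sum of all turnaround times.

106

Schedule: | idle 0-1 | J4 1-2 | J1 2-4 | J2 4-10 | J3 10-13 | J6 13-23 | J4 23-34 | J5 34-50 |
Completion: J1=4  J2=10  J3=13  J4=34  J5=50  J6=23
Turnaround = completion − arrival: J1=2, J2=6, J3=6, J4=33, J5=44, J6=15
Total turnaround = 2 + 6 + 6 + 33 + 44 + 15 = 106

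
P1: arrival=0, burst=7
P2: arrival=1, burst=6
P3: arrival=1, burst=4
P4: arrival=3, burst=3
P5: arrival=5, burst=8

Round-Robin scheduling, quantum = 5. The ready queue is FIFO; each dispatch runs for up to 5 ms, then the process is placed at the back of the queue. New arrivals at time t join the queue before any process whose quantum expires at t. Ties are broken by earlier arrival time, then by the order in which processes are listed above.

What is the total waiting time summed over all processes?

Schedule: | P1 0-5 | P2 5-10 | P3 10-14 | P4 14-17 | P5 17-22 | P1 22-24 | P2 24-25 | P5 25-28 |
Completion: P1=24  P2=25  P3=14  P4=17  P5=28
Waiting = turnaround − burst: P1=17, P2=18, P3=9, P4=11, P5=15
Total waiting = 17 + 18 + 9 + 11 + 15 = 70

70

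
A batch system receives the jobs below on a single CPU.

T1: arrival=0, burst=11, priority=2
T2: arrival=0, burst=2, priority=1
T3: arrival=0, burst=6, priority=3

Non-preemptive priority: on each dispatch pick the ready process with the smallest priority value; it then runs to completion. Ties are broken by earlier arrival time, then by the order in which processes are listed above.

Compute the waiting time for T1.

2

Schedule: | T2 0-2 | T1 2-13 | T3 13-19 |
Completion: T1=13  T2=2  T3=19
Turnaround (C−A): T1=13  T2=2  T3=19
Waiting(T1) = turnaround − burst = 13 − 11 = 2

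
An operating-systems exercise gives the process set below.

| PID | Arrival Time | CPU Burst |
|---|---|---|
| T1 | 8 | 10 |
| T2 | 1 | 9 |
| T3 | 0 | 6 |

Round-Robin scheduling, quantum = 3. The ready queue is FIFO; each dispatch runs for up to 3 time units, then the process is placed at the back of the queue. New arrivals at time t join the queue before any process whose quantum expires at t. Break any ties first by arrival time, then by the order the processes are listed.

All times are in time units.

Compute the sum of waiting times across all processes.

18

Gantt: | T3 0-3 | T2 3-6 | T3 6-9 | T2 9-12 | T1 12-15 | T2 15-18 | T1 18-25 |
Completion: T1=25  T2=18  T3=9
Waiting = turnaround − burst: T1=7, T2=8, T3=3
Total waiting = 7 + 8 + 3 = 18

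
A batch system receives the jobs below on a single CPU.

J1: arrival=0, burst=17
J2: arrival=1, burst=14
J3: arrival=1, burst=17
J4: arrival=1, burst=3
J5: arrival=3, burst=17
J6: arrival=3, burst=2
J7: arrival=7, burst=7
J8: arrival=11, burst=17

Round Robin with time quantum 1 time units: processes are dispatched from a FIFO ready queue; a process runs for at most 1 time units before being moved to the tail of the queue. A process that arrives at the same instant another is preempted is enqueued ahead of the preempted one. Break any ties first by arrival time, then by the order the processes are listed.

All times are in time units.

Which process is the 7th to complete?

J5

Schedule: | J1 0-1 | J2 1-2 | J3 2-3 | J4 3-4 | J1 4-5 | J2 5-6 | J5 6-7 | J6 7-8 | J3 8-9 | J4 9-10 | J1 10-11 | J2 11-12 | J7 12-13 | J5 13-14 | J6 14-15 | J3 15-16 | J4 16-17 | J8 17-18 | J1 18-19 | J2 19-20 | J7 20-21 | J5 21-22 | J3 22-23 | J8 23-24 | J1 24-25 | J2 25-26 | J7 26-27 | J5 27-28 | J3 28-29 | J8 29-30 | J1 30-31 | J2 31-32 | J7 32-33 | J5 33-34 | J3 34-35 | J8 35-36 | J1 36-37 | J2 37-38 | J7 38-39 | J5 39-40 | J3 40-41 | J8 41-42 | J1 42-43 | J2 43-44 | J7 44-45 | J5 45-46 | J3 46-47 | J8 47-48 | J1 48-49 | J2 49-50 | J7 50-51 | J5 51-52 | J3 52-53 | J8 53-54 | J1 54-55 | J2 55-56 | J5 56-57 | J3 57-58 | J8 58-59 | J1 59-60 | J2 60-61 | J5 61-62 | J3 62-63 | J8 63-64 | J1 64-65 | J2 65-66 | J5 66-67 | J3 67-68 | J8 68-69 | J1 69-70 | J2 70-71 | J5 71-72 | J3 72-73 | J8 73-74 | J1 74-75 | J2 75-76 | J5 76-77 | J3 77-78 | J8 78-79 | J1 79-80 | J5 80-81 | J3 81-82 | J8 82-83 | J1 83-84 | J5 84-85 | J3 85-86 | J8 86-87 | J1 87-88 | J5 88-89 | J3 89-90 | J8 90-91 | J5 91-92 | J8 92-94 |
Completion: J1=88  J2=76  J3=90  J4=17  J5=92  J6=15  J7=51  J8=94
Turnaround (C−A): J1=88  J2=75  J3=89  J4=16  J5=89  J6=12  J7=44  J8=83
Finish order: J6 → J4 → J7 → J2 → J1 → J3 → J5 → J8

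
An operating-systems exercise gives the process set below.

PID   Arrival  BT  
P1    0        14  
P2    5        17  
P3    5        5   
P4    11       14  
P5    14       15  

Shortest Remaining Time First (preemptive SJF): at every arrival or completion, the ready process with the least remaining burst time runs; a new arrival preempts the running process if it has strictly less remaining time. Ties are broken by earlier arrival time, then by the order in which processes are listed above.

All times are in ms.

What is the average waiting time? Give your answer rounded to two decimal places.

15.00

Gantt: | P1 0-5 | P3 5-10 | P1 10-19 | P4 19-33 | P5 33-48 | P2 48-65 |
Completion: P1=19  P2=65  P3=10  P4=33  P5=48
Turnaround (C−A): P1=19  P2=60  P3=5  P4=22  P5=34
Waiting times: P1=5, P2=43, P3=0, P4=8, P5=19
Average waiting = (5+43+0+8+19) / 5 = 75/5 = 15.00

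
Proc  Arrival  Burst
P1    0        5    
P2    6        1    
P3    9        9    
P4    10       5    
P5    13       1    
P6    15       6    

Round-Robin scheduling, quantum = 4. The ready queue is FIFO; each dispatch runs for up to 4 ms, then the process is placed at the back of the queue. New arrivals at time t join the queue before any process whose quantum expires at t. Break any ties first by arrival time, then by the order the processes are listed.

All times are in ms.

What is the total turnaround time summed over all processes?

62

Timeline: | P1 0-5 | idle 5-6 | P2 6-7 | idle 7-9 | P3 9-13 | P4 13-17 | P5 17-18 | P3 18-22 | P6 22-26 | P4 26-27 | P3 27-28 | P6 28-30 |
Completion: P1=5  P2=7  P3=28  P4=27  P5=18  P6=30
Turnaround = completion − arrival: P1=5, P2=1, P3=19, P4=17, P5=5, P6=15
Total turnaround = 5 + 1 + 19 + 17 + 5 + 15 = 62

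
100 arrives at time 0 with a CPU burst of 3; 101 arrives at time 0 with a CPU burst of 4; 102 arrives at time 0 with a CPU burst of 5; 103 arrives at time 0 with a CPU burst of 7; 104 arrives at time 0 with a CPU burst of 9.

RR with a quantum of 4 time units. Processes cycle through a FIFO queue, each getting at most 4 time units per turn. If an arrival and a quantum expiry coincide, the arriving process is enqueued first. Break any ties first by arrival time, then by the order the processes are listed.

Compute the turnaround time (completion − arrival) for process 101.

7

Gantt: | 100 0-3 | 101 3-7 | 102 7-11 | 103 11-15 | 104 15-19 | 102 19-20 | 103 20-23 | 104 23-28 |
Completion: 100=3  101=7  102=20  103=23  104=28
Turnaround (C−A): 100=3  101=7  102=20  103=23  104=28
Turnaround(101) = completion − arrival = 7 − 0 = 7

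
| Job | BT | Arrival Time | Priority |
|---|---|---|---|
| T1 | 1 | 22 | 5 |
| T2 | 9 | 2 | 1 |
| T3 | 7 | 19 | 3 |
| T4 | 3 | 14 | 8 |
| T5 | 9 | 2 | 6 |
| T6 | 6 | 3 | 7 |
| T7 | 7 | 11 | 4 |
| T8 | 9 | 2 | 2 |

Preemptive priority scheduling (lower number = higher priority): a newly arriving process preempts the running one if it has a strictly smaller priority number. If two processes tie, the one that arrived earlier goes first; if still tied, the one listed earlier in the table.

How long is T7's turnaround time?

Gantt: | idle 0-2 | T2 2-11 | T8 11-20 | T3 20-27 | T7 27-34 | T1 34-35 | T5 35-44 | T6 44-50 | T4 50-53 |
Completion: T1=35  T2=11  T3=27  T4=53  T5=44  T6=50  T7=34  T8=20
Turnaround(T7) = completion − arrival = 34 − 11 = 23

23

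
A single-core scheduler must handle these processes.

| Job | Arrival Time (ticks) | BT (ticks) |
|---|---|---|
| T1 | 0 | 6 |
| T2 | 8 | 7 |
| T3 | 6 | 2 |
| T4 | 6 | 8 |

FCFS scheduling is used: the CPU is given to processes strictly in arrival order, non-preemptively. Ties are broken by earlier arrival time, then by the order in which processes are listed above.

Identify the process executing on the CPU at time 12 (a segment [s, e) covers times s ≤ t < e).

T4

Schedule: | T1 0-6 | T3 6-8 | T4 8-16 | T2 16-23 |
Completion: T1=6  T2=23  T3=8  T4=16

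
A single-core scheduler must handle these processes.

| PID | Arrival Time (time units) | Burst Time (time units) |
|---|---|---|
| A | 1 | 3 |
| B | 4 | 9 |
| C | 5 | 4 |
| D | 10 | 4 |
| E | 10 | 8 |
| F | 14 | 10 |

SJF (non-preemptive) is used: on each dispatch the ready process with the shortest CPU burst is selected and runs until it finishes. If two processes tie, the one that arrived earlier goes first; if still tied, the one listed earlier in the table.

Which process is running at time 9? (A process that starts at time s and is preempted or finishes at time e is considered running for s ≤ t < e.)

Gantt: | idle 0-1 | A 1-4 | B 4-13 | C 13-17 | D 17-21 | E 21-29 | F 29-39 |
Completion: A=4  B=13  C=17  D=21  E=29  F=39

B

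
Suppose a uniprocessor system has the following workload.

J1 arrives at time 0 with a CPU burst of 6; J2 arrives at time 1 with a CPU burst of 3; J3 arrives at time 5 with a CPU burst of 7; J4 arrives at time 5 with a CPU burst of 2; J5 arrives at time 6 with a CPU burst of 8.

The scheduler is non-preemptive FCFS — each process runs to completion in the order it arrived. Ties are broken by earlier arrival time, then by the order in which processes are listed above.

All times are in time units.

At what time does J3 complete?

16

Gantt: | J1 0-6 | J2 6-9 | J3 9-16 | J4 16-18 | J5 18-26 |
Completion: J1=6  J2=9  J3=16  J4=18  J5=26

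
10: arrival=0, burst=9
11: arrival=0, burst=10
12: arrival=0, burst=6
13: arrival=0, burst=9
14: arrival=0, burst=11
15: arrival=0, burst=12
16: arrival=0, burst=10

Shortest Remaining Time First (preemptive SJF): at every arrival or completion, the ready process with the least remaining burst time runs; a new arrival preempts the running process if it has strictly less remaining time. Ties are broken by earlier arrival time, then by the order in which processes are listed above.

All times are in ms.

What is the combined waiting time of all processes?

178

Schedule: | 12 0-6 | 10 6-15 | 13 15-24 | 11 24-34 | 16 34-44 | 14 44-55 | 15 55-67 |
Completion: 10=15  11=34  12=6  13=24  14=55  15=67  16=44
Turnaround (C−A): 10=15  11=34  12=6  13=24  14=55  15=67  16=44
Waiting = turnaround − burst: 10=6, 11=24, 12=0, 13=15, 14=44, 15=55, 16=34
Total waiting = 6 + 24 + 0 + 15 + 44 + 55 + 34 = 178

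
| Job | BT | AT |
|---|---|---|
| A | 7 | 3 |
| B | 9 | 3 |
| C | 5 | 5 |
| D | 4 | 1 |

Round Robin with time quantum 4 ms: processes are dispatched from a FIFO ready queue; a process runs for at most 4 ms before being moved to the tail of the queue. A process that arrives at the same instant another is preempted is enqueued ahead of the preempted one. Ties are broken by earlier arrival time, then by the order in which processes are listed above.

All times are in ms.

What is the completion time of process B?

Gantt: | idle 0-1 | D 1-5 | A 5-9 | B 9-13 | C 13-17 | A 17-20 | B 20-24 | C 24-25 | B 25-26 |
Completion: A=20  B=26  C=25  D=5
Turnaround (C−A): A=17  B=23  C=20  D=4

26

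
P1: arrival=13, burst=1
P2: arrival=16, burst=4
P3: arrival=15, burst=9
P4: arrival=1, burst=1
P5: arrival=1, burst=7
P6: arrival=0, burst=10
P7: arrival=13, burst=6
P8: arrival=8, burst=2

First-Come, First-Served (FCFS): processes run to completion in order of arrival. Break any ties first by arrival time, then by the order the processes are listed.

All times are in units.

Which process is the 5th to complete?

Gantt: | P6 0-10 | P4 10-11 | P5 11-18 | P8 18-20 | P1 20-21 | P7 21-27 | P3 27-36 | P2 36-40 |
Completion: P1=21  P2=40  P3=36  P4=11  P5=18  P6=10  P7=27  P8=20
Finish order: P6 → P4 → P5 → P8 → P1 → P7 → P3 → P2

P1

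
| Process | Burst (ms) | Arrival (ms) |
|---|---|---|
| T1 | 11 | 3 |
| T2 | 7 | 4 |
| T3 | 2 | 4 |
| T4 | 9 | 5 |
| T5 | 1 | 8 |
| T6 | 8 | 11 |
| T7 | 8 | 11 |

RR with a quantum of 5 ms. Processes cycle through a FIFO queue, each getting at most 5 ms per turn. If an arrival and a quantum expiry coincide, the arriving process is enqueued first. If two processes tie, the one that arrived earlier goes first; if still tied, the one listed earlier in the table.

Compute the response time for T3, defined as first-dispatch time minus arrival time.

Timeline: | idle 0-3 | T1 3-8 | T2 8-13 | T3 13-15 | T4 15-20 | T5 20-21 | T1 21-26 | T6 26-31 | T7 31-36 | T2 36-38 | T4 38-42 | T1 42-43 | T6 43-46 | T7 46-49 |
Completion: T1=43  T2=38  T3=15  T4=42  T5=21  T6=46  T7=49
Turnaround (C−A): T1=40  T2=34  T3=11  T4=37  T5=13  T6=35  T7=38
Response(T3) = first start − arrival = 13 − 4 = 9

9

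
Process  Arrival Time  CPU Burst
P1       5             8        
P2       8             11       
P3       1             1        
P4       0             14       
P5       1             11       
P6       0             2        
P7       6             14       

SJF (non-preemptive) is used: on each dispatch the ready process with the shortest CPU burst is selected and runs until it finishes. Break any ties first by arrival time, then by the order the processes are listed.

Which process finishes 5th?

Gantt: | P6 0-2 | P3 2-3 | P5 3-14 | P1 14-22 | P2 22-33 | P4 33-47 | P7 47-61 |
Completion: P1=22  P2=33  P3=3  P4=47  P5=14  P6=2  P7=61
Finish order: P6 → P3 → P5 → P1 → P2 → P4 → P7

P2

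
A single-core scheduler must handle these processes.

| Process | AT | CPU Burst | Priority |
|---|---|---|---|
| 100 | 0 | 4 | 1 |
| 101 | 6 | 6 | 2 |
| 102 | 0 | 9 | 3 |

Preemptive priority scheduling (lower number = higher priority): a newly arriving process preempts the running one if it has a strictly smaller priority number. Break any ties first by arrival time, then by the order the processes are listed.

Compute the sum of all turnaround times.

Gantt: | 100 0-4 | 102 4-6 | 101 6-12 | 102 12-19 |
Completion: 100=4  101=12  102=19
Turnaround (C−A): 100=4  101=6  102=19
Turnaround = completion − arrival: 100=4, 101=6, 102=19
Total turnaround = 4 + 6 + 19 = 29

29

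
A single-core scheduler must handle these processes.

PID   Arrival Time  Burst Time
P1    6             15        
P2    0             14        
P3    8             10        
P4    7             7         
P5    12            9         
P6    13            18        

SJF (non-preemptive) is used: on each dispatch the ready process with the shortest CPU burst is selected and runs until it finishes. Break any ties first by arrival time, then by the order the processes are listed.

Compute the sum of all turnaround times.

187

Schedule: | P2 0-14 | P4 14-21 | P5 21-30 | P3 30-40 | P1 40-55 | P6 55-73 |
Completion: P1=55  P2=14  P3=40  P4=21  P5=30  P6=73
Turnaround (C−A): P1=49  P2=14  P3=32  P4=14  P5=18  P6=60
Turnaround = completion − arrival: P1=49, P2=14, P3=32, P4=14, P5=18, P6=60
Total turnaround = 49 + 14 + 32 + 14 + 18 + 60 = 187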